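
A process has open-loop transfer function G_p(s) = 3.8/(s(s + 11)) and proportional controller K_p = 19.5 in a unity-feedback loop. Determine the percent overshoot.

Closed-loop characteristic equation: s² + 11s + 74.1 = 0, so ω_n = 8.608 rad/s and ζ = 11/(2·8.608) = 0.6389.
%OS = 100·exp(−πζ/√(1−ζ²)) = 100·exp(−π·0.6389/√0.5918) = 7.36%.

7.36%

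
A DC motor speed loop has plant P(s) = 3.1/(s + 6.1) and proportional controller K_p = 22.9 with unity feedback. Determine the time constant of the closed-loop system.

τ = 0.013 s

Closed-loop transfer function: T(s) = K_p·P(s)/(1 + K_p·P(s)) = 70.99/(s + 6.1 + 70.99) = 70.99/(s + 77.09).
Time constant τ = 1/77.09 = 0.013 s.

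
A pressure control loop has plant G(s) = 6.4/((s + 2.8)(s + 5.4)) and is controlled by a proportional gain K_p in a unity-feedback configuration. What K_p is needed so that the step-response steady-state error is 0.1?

K_p = 21.3

Steady-state error for a unit step on this type-0 loop is 1/(1 + K_p·G(0)).
G(0) = 0.4233. Require 1/(1 + K_p·0.4233) = 0.1, so 1 + 0.4233·K_p = 10.
K_p = (10 − 1)/0.4233 = 21.3.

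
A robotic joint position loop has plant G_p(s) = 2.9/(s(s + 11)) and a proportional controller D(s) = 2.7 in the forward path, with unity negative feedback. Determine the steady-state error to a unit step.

The open loop D(s)G_p(s) has a pole at the origin (type 1), so the static position error constant is infinite and e_ss = 1/(1+∞) = 0.

0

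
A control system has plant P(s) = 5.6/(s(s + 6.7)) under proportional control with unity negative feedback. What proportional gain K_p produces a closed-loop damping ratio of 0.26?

K_p = 29.6

Closed-loop characteristic equation: s² + 6.7s + K_p·5.6 = 0.
So ω_n = √(5.6K_p) and 2ζω_n = 6.7, giving ζ = 6.7/(2√(5.6K_p)).
Setting ζ = 0.26: √(5.6K_p) = 6.7/(2·0.26) = 12.88, so K_p = 166/5.6 = 29.6.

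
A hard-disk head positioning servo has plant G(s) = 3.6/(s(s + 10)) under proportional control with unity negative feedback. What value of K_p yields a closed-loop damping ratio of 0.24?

Closed-loop characteristic equation: s² + 10s + K_p·3.6 = 0.
So ω_n = √(3.6K_p) and 2ζω_n = 10, giving ζ = 10/(2√(3.6K_p)).
Setting ζ = 0.24: √(3.6K_p) = 10/(2·0.24) = 20.83, so K_p = 434/3.6 = 121.

K_p = 121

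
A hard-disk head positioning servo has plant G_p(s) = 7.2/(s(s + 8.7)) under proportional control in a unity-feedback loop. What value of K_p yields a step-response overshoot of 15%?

From %OS = 100·exp(−πζ/√(1−ζ²)) = 15%, ζ = −ln(0.15)/√(π²+ln²(0.15)) = 0.5169.
Characteristic equation s² + 8.7s + 7.2K_p = 0 gives ζ = 8.7/(2√(7.2K_p)).
Setting ζ = 0.5169: √(7.2K_p) = 8.7/(2·0.5169) = 8.415, so K_p = 70.81/7.2 = 9.84.

K_p = 9.84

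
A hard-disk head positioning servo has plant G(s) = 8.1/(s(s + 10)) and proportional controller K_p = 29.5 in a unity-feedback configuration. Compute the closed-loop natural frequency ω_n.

ω_n = 15.5 rad/s

The closed-loop denominator is s(s+10) + 29.5·8.1 = s² + 10s + 238.9.
Matching s² + 2ζω_n s + ω_n²: ω_n = √238.9 = 15.46 rad/s and 2ζω_n = 10, so ζ = 10/(2·15.46) = 0.323.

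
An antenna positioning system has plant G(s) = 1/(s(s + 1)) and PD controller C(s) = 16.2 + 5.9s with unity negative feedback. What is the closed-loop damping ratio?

Forward path: (16.2 + 5.9s)·1/(s(s+1)). The closed-loop characteristic equation is s² + (1 + 1·5.9)s + 1·16.2 = 0.
That is s² + 6.9s + 16.2 = 0, so ω_n = 4.025 rad/s and ζ = 6.9/(2·4.025) = 0.8572.

ζ = 0.857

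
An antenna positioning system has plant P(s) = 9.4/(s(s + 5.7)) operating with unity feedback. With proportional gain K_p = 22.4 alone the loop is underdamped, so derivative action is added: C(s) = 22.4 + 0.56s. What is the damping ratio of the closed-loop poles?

ζ = 0.378

Forward path: (22.4 + 0.56s)·9.4/(s(s+5.7)). The closed-loop characteristic equation is s² + (5.7 + 9.4·0.56)s + 9.4·22.4 = 0.
That is s² + 10.96s + 210.6 = 0, so ω_n = 14.51 rad/s and ζ = 10.96/(2·14.51) = 0.3778.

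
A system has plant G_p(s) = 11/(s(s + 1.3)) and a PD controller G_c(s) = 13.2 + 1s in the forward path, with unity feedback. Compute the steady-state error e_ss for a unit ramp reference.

0.00895

The loop has one pole at the origin (type 1). Velocity error constant K_v = lim_{s→0} s·G_c(s)G_p(s) = 13.2·11/1.3 = 111.7.
Steady-state error to a unit ramp: e_ss = 1/K_v = 0.00895.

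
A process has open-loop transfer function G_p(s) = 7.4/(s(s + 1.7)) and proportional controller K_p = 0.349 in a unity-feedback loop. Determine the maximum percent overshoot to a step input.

The closed-loop denominator s² + 1.7s + 2.583 gives ω_n = √2.583 = 1.607 and ζ = 1.7/(2ω_n) = 0.5289.
%OS = 100·exp(−πζ/√(1−ζ²)) = 100·exp(−π·0.5289/√0.7202) = 14.1%.

14.1%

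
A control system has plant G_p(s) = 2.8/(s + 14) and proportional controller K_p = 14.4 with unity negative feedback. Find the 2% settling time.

Closed-loop transfer function: T(s) = K_p·G_p(s)/(1 + K_p·G_p(s)) = 40.32/(s + 14 + 40.32) = 40.32/(s + 54.32).
Time constant τ = 1/54.32 = 0.01841 s, so the 2% settling time is about 4τ = 0.0736 s.

T_s ≈ 0.0736 s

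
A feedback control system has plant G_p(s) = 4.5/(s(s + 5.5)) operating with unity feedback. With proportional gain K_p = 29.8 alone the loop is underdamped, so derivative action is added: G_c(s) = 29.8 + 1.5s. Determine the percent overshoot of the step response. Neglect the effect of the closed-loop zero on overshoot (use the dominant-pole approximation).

14.1%

Forward path: (29.8 + 1.5s)·4.5/(s(s+5.5)). The closed-loop characteristic equation is s² + (5.5 + 4.5·1.5)s + 4.5·29.8 = 0.
That is s² + 12.25s + 134.1 = 0, so ω_n = 11.58 rad/s and ζ = 12.25/(2·11.58) = 0.5289.
%OS = 100·exp(−πζ/√(1−ζ²)) = 14.1%.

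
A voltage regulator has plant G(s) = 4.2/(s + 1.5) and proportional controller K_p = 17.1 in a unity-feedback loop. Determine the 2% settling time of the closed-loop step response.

Closed-loop transfer function: T(s) = K_p·G(s)/(1 + K_p·G(s)) = 71.82/(s + 1.5 + 71.82) = 71.82/(s + 73.32).
Time constant τ = 1/73.32 = 0.01364 s, so the 2% settling time is about 4τ = 0.0546 s.

T_s ≈ 0.0546 s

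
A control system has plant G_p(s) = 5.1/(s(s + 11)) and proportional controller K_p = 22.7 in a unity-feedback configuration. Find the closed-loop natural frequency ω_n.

ω_n = 10.8 rad/s

With unity feedback the closed-loop characteristic equation is s² + 11s + 22.7·5.1 = s² + 11s + 115.8 = 0.
So ω_n² = 115.8 ⇒ ω_n = 10.76 rad/s, and ζ = 11/(2ω_n) = 0.511.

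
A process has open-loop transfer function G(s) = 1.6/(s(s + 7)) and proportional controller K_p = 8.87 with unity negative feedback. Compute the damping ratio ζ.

With unity feedback the closed-loop characteristic equation is s² + 7s + 8.87·1.6 = s² + 7s + 14.19 = 0.
So ω_n² = 14.19 ⇒ ω_n = 3.767 rad/s, and ζ = 7/(2ω_n) = 0.929.

ζ = 0.929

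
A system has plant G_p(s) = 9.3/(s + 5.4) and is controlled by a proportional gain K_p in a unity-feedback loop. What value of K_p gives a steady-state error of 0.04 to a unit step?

The loop is type 0, so e_ss(step) = 1/(1 + K_pos) with K_pos = K_p·G_p(0).
G_p(0) = 1.722. Require 1/(1 + K_p·1.722) = 0.04, so 1 + 1.722·K_p = 25.
K_p = (25 − 1)/1.722 = 13.9.

K_p = 13.9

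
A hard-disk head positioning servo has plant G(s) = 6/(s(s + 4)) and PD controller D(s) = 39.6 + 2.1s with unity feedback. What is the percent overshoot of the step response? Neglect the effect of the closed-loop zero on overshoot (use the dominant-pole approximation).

13.4%

Forward path: (39.6 + 2.1s)·6/(s(s+4)). The closed-loop characteristic equation is s² + (4 + 6·2.1)s + 6·39.6 = 0.
That is s² + 16.6s + 237.6 = 0, so ω_n = 15.41 rad/s and ζ = 16.6/(2·15.41) = 0.5385.
%OS = 100·exp(−πζ/√(1−ζ²)) = 13.4%.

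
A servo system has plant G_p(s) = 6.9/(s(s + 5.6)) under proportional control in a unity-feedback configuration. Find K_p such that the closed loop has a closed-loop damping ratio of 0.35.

Closed-loop characteristic equation: s² + 5.6s + K_p·6.9 = 0.
So ω_n = √(6.9K_p) and 2ζω_n = 5.6, giving ζ = 5.6/(2√(6.9K_p)).
Setting ζ = 0.35: √(6.9K_p) = 5.6/(2·0.35) = 8, so K_p = 64/6.9 = 9.28.

K_p = 9.28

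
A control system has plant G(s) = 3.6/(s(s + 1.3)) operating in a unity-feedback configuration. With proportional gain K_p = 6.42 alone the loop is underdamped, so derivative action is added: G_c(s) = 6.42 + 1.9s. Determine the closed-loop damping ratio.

Forward path: (6.42 + 1.9s)·3.6/(s(s+1.3)). The closed-loop characteristic equation is s² + (1.3 + 3.6·1.9)s + 3.6·6.42 = 0.
That is s² + 8.14s + 23.11 = 0, so ω_n = 4.807 rad/s and ζ = 8.14/(2·4.807) = 0.8466.

ζ = 0.847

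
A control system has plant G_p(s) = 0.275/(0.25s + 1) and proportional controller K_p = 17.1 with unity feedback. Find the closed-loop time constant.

Closed loop: T(s) = K_p·G_p/(1+K_p·G_p) = 4.703/(0.25s + 1 + 4.703), with pole at s = −(1 + 4.703)/0.25 = −22.81.
Closed-loop time constant τ = 1/22.81 = 0.0438 s.

τ = 0.0438 s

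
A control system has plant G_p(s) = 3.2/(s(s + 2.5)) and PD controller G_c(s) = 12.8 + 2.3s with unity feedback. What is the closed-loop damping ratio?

ζ = 0.77

Forward path: (12.8 + 2.3s)·3.2/(s(s+2.5)). The closed-loop characteristic equation is s² + (2.5 + 3.2·2.3)s + 3.2·12.8 = 0.
That is s² + 9.86s + 40.96 = 0, so ω_n = 6.4 rad/s and ζ = 9.86/(2·6.4) = 0.7703.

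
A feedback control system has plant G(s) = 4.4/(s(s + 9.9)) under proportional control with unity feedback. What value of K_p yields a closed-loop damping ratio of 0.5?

K_p = 22.3

Closed-loop characteristic equation: s² + 9.9s + K_p·4.4 = 0.
So ω_n = √(4.4K_p) and 2ζω_n = 9.9, giving ζ = 9.9/(2√(4.4K_p)).
Setting ζ = 0.5: √(4.4K_p) = 9.9/(2·0.5) = 9.9, so K_p = 98.01/4.4 = 22.3.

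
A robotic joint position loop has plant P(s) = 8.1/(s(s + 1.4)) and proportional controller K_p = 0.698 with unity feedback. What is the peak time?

From 1 + K_pP(s) = 0: s² + 1.4s + 5.654 = 0 ⇒ ω_n = 2.378, ζ = 0.2944.
Damped frequency ω_d = ω_n√(1−ζ²) = 2.272 rad/s, so peak time T_p = π/ω_d = 1.38 s.

T_p = 1.38 s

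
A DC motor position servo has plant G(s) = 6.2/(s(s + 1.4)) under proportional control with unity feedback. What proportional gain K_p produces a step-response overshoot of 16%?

K_p = 0.311

From %OS = 100·exp(−πζ/√(1−ζ²)) = 16%, ζ = −ln(0.16)/√(π²+ln²(0.16)) = 0.5039.
Characteristic equation s² + 1.4s + 6.2K_p = 0 gives ζ = 1.4/(2√(6.2K_p)).
Setting ζ = 0.5039: √(6.2K_p) = 1.4/(2·0.5039) = 1.389, so K_p = 1.93/6.2 = 0.311.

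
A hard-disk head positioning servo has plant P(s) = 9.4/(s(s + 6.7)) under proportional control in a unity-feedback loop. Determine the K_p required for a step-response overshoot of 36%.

K_p = 12.5

From %OS = 100·exp(−πζ/√(1−ζ²)) = 36%, ζ = −ln(0.36)/√(π²+ln²(0.36)) = 0.3093.
Characteristic equation s² + 6.7s + 9.4K_p = 0 gives ζ = 6.7/(2√(9.4K_p)).
Setting ζ = 0.3093: √(9.4K_p) = 6.7/(2·0.3093) = 10.83, so K_p = 117.3/9.4 = 12.5.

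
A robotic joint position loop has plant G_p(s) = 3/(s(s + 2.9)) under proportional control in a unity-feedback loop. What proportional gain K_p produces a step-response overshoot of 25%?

K_p = 4.3

From %OS = 100·exp(−πζ/√(1−ζ²)) = 25%, ζ = −ln(0.25)/√(π²+ln²(0.25)) = 0.4037.
Characteristic equation s² + 2.9s + 3K_p = 0 gives ζ = 2.9/(2√(3K_p)).
Setting ζ = 0.4037: √(3K_p) = 2.9/(2·0.4037) = 3.592, so K_p = 12.9/3 = 4.3.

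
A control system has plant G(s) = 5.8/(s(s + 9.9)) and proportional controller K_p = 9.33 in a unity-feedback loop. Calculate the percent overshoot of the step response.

Closed-loop characteristic equation: s² + 9.9s + 54.11 = 0, so ω_n = 7.356 rad/s and ζ = 9.9/(2·7.356) = 0.6729.
%OS = 100·exp(−πζ/√(1−ζ²)) = 100·exp(−π·0.6729/√0.5472) = 5.74%.

5.74%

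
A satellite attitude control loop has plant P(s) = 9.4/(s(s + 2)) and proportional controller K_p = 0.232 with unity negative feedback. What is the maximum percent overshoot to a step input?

The closed-loop denominator s² + 2s + 2.181 gives ω_n = √2.181 = 1.477 and ζ = 2/(2ω_n) = 0.6772.
%OS = 100·exp(−πζ/√(1−ζ²)) = 100·exp(−π·0.6772/√0.5415) = 5.55%.

5.55%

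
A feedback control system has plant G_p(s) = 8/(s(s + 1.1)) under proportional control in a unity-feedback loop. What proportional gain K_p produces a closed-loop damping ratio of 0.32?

Closed-loop characteristic equation: s² + 1.1s + K_p·8 = 0.
So ω_n = √(8K_p) and 2ζω_n = 1.1, giving ζ = 1.1/(2√(8K_p)).
Setting ζ = 0.32: √(8K_p) = 1.1/(2·0.32) = 1.719, so K_p = 2.954/8 = 0.369.

K_p = 0.369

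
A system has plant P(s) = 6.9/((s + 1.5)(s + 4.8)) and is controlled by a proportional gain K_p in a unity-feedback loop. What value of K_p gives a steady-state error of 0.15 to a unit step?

Steady-state error for a unit step on this type-0 loop is 1/(1 + K_p·P(0)).
P(0) = 0.9583. Require 1/(1 + K_p·0.9583) = 0.15, so 1 + 0.9583·K_p = 6.667.
K_p = (6.667 − 1)/0.9583 = 5.91.

K_p = 5.91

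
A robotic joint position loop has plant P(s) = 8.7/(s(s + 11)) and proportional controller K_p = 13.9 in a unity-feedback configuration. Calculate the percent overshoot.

The closed-loop denominator s² + 11s + 120.9 gives ω_n = √120.9 = 11 and ζ = 11/(2ω_n) = 0.5001.
%OS = 100·exp(−πζ/√(1−ζ²)) = 100·exp(−π·0.5001/√0.7499) = 16.3%.

16.3%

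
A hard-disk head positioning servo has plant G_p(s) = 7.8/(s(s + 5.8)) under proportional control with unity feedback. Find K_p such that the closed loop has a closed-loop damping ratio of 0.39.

Closed-loop characteristic equation: s² + 5.8s + K_p·7.8 = 0.
So ω_n = √(7.8K_p) and 2ζω_n = 5.8, giving ζ = 5.8/(2√(7.8K_p)).
Setting ζ = 0.39: √(7.8K_p) = 5.8/(2·0.39) = 7.436, so K_p = 55.29/7.8 = 7.09.

K_p = 7.09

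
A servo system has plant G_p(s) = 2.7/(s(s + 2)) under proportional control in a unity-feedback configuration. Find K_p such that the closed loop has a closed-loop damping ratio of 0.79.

Closed-loop characteristic equation: s² + 2s + K_p·2.7 = 0.
So ω_n = √(2.7K_p) and 2ζω_n = 2, giving ζ = 2/(2√(2.7K_p)).
Setting ζ = 0.79: √(2.7K_p) = 2/(2·0.79) = 1.266, so K_p = 1.602/2.7 = 0.593.

K_p = 0.593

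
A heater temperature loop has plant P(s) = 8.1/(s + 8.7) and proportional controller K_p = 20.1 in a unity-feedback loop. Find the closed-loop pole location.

Closed-loop transfer function: T(s) = K_p·P(s)/(1 + K_p·P(s)) = 162.8/(s + 8.7 + 162.8) = 162.8/(s + 171.5).
The closed-loop pole is at s = −171.5.

s = -171.5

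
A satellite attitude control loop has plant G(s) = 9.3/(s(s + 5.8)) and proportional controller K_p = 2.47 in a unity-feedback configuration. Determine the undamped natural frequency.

ω_n = 4.79 rad/s

1 + K_p·G(s) = 0 gives s² + 5.8s + 22.97 = 0.
Matching s² + 2ζω_n s + ω_n²: ω_n = √22.97 = 4.793 rad/s and 2ζω_n = 5.8, so ζ = 5.8/(2·4.793) = 0.605.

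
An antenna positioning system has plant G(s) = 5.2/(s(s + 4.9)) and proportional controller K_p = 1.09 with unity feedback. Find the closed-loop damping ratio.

With unity feedback the closed-loop characteristic equation is s² + 4.9s + 1.09·5.2 = s² + 4.9s + 5.668 = 0.
Matching s² + 2ζω_n s + ω_n²: ω_n = √5.668 = 2.381 rad/s and 2ζω_n = 4.9, so ζ = 4.9/(2·2.381) = 1.03.

ζ = 1.03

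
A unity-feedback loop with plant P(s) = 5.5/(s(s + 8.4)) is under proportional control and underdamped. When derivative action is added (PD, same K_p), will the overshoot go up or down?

The derivative term adds K·K_d to the s-coefficient of the characteristic equation, raising 2ζω_n while ω_n is unchanged; ζ increases, so overshoot decreases.

decrease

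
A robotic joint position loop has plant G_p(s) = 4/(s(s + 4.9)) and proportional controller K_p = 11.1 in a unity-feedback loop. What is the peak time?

The closed-loop denominator s² + 4.9s + 44.4 gives ω_n = √44.4 = 6.663 and ζ = 4.9/(2ω_n) = 0.3677.
Damped frequency ω_d = ω_n√(1−ζ²) = 6.197 rad/s, so peak time T_p = π/ω_d = 0.507 s.

T_p = 0.507 s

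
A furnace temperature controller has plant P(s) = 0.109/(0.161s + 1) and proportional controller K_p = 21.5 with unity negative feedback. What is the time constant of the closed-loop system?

Closed loop: T(s) = K_p·P/(1+K_p·P) = 2.344/(0.161s + 1 + 2.344), with pole at s = −(1 + 2.344)/0.161 = −20.77.
Closed-loop time constant τ = 1/20.77 = 0.0482 s.

τ = 0.0482 s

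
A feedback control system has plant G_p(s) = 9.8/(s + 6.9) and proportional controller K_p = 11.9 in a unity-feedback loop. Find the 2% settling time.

T_s ≈ 0.0324 s

Closed-loop transfer function: T(s) = K_p·G_p(s)/(1 + K_p·G_p(s)) = 116.6/(s + 6.9 + 116.6) = 116.6/(s + 123.5).
Time constant τ = 1/123.5 = 0.008096 s, so the 2% settling time is about 4τ = 0.0324 s.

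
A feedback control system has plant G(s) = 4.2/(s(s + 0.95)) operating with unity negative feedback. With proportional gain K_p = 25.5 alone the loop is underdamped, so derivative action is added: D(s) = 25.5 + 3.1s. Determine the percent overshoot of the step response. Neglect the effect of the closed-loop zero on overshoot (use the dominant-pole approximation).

5.65%

Forward path: (25.5 + 3.1s)·4.2/(s(s+0.95)). The closed-loop characteristic equation is s² + (0.95 + 4.2·3.1)s + 4.2·25.5 = 0.
That is s² + 13.97s + 107.1 = 0, so ω_n = 10.35 rad/s and ζ = 13.97/(2·10.35) = 0.675.
%OS = 100·exp(−πζ/√(1−ζ²)) = 5.65%.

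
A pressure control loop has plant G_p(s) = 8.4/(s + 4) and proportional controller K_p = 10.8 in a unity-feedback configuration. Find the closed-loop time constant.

τ = 0.0106 s

Closed-loop transfer function: T(s) = K_p·G_p(s)/(1 + K_p·G_p(s)) = 90.72/(s + 4 + 90.72) = 90.72/(s + 94.72).
Time constant τ = 1/94.72 = 0.0106 s.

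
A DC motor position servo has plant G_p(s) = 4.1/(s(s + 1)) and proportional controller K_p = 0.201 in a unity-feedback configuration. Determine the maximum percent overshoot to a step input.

From 1 + K_pG_p(s) = 0: s² + 1s + 0.8241 = 0 ⇒ ω_n = 0.9078, ζ = 0.5508.
%OS = 100·exp(−πζ/√(1−ζ²)) = 100·exp(−π·0.5508/√0.6966) = 12.6%.

12.6%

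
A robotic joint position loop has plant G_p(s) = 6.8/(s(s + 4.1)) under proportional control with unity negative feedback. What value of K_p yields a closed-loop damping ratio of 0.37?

Closed-loop characteristic equation: s² + 4.1s + K_p·6.8 = 0.
So ω_n = √(6.8K_p) and 2ζω_n = 4.1, giving ζ = 4.1/(2√(6.8K_p)).
Setting ζ = 0.37: √(6.8K_p) = 4.1/(2·0.37) = 5.541, so K_p = 30.7/6.8 = 4.51.

K_p = 4.51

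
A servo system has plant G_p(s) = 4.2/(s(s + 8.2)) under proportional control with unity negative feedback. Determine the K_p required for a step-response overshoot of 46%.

From %OS = 100·exp(−πζ/√(1−ζ²)) = 46%, ζ = −ln(0.46)/√(π²+ln²(0.46)) = 0.24.
Characteristic equation s² + 8.2s + 4.2K_p = 0 gives ζ = 8.2/(2√(4.2K_p)).
Setting ζ = 0.24: √(4.2K_p) = 8.2/(2·0.24) = 17.09, so K_p = 291.9/4.2 = 69.5.

K_p = 69.5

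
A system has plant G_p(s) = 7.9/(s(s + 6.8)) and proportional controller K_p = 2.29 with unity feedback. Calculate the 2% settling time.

T_s ≈ 1.18 s

Closed-loop characteristic equation: s² + 6.8s + 18.09 = 0, so ω_n = 4.253 rad/s and ζ = 6.8/(2·4.253) = 0.7994.
2% settling time T_s ≈ 4/(ζω_n) = 4/3.4 = 1.18 s.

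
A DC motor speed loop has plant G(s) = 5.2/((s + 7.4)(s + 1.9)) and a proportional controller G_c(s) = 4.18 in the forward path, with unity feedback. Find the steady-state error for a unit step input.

The loop is type 0. Static position error constant K_pos = G_c(0)·G(0) = 4.18·0.3698 = 1.546.
Steady-state error to a unit step: e_ss = 1/(1+K_pos) = 1/2.546 = 0.393.

0.393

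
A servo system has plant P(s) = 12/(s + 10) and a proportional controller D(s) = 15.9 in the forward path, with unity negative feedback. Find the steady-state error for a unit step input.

0.0498

The loop is type 0. Static position error constant K_pos = D(0)·P(0) = 15.9·1.2 = 19.08.
Steady-state error to a unit step: e_ss = 1/(1+K_pos) = 1/20.08 = 0.0498.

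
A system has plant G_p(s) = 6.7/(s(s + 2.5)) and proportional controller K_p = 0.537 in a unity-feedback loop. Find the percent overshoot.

6.38%

Closed-loop characteristic equation: s² + 2.5s + 3.598 = 0, so ω_n = 1.897 rad/s and ζ = 2.5/(2·1.897) = 0.659.
%OS = 100·exp(−πζ/√(1−ζ²)) = 100·exp(−π·0.659/√0.5657) = 6.38%.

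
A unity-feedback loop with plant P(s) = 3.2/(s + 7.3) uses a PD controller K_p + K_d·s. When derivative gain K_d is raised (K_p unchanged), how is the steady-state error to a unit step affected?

unchanged

At s = 0 the derivative term contributes nothing: C(0) = K_p regardless of K_d, so K_pos = K_p·P(0) and e_ss are unchanged.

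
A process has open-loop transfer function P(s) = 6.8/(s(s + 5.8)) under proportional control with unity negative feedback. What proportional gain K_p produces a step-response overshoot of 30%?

K_p = 9.66

From %OS = 100·exp(−πζ/√(1−ζ²)) = 30%, ζ = −ln(0.3)/√(π²+ln²(0.3)) = 0.3579.
Characteristic equation s² + 5.8s + 6.8K_p = 0 gives ζ = 5.8/(2√(6.8K_p)).
Setting ζ = 0.3579: √(6.8K_p) = 5.8/(2·0.3579) = 8.104, so K_p = 65.67/6.8 = 9.66.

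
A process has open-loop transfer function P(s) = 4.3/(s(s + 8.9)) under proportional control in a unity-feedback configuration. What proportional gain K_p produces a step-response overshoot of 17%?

K_p = 19.1

From %OS = 100·exp(−πζ/√(1−ζ²)) = 17%, ζ = −ln(0.17)/√(π²+ln²(0.17)) = 0.4913.
Characteristic equation s² + 8.9s + 4.3K_p = 0 gives ζ = 8.9/(2√(4.3K_p)).
Setting ζ = 0.4913: √(4.3K_p) = 8.9/(2·0.4913) = 9.058, so K_p = 82.05/4.3 = 19.1.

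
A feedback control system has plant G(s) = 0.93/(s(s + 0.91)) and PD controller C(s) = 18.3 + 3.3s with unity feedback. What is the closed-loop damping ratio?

ζ = 0.482

Forward path: (18.3 + 3.3s)·0.93/(s(s+0.91)). The closed-loop characteristic equation is s² + (0.91 + 0.93·3.3)s + 0.93·18.3 = 0.
That is s² + 3.979s + 17.02 = 0, so ω_n = 4.125 rad/s and ζ = 3.979/(2·4.125) = 0.4823.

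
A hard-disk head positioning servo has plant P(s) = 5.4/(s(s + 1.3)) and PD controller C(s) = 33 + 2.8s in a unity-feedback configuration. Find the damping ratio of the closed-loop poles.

Forward path: (33 + 2.8s)·5.4/(s(s+1.3)). The closed-loop characteristic equation is s² + (1.3 + 5.4·2.8)s + 5.4·33 = 0.
That is s² + 16.42s + 178.2 = 0, so ω_n = 13.35 rad/s and ζ = 16.42/(2·13.35) = 0.615.

ζ = 0.615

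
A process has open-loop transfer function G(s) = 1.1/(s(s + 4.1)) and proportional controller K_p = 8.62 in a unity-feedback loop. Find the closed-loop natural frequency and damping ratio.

ω_n = 3.08 rad/s, ζ = 0.666

The closed-loop denominator is s(s+4.1) + 8.62·1.1 = s² + 4.1s + 9.482.
So ω_n² = 9.482 ⇒ ω_n = 3.079 rad/s, and ζ = 4.1/(2ω_n) = 0.666.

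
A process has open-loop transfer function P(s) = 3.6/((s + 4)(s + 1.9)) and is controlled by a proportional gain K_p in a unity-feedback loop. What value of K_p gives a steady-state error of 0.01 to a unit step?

K_p = 209

The loop is type 0, so e_ss(step) = 1/(1 + K_pos) with K_pos = K_p·P(0).
P(0) = 0.4737. Require 1/(1 + K_p·0.4737) = 0.01, so 1 + 0.4737·K_p = 100.
K_p = (100 − 1)/0.4737 = 209.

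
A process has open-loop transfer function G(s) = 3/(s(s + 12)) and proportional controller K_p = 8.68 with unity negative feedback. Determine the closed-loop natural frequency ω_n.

With unity feedback the closed-loop characteristic equation is s² + 12s + 8.68·3 = s² + 12s + 26.04 = 0.
So ω_n² = 26.04 ⇒ ω_n = 5.103 rad/s, and ζ = 12/(2ω_n) = 1.18.

ω_n = 5.1 rad/s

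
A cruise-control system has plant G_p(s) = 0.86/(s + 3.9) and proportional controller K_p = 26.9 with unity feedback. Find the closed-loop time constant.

Closed-loop transfer function: T(s) = K_p·G_p(s)/(1 + K_p·G_p(s)) = 23.13/(s + 3.9 + 23.13) = 23.13/(s + 27.03).
Time constant τ = 1/27.03 = 0.037 s.

τ = 0.037 s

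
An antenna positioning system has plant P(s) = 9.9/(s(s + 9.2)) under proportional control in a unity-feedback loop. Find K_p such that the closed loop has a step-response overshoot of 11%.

K_p = 6.47

From %OS = 100·exp(−πζ/√(1−ζ²)) = 11%, ζ = −ln(0.11)/√(π²+ln²(0.11)) = 0.5749.
Characteristic equation s² + 9.2s + 9.9K_p = 0 gives ζ = 9.2/(2√(9.9K_p)).
Setting ζ = 0.5749: √(9.9K_p) = 9.2/(2·0.5749) = 8.002, so K_p = 64.02/9.9 = 6.47.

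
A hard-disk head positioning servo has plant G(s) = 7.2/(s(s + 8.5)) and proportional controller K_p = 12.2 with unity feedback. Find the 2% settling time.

T_s ≈ 0.941 s

The closed-loop denominator s² + 8.5s + 87.84 gives ω_n = √87.84 = 9.372 and ζ = 8.5/(2ω_n) = 0.4535.
2% settling time T_s ≈ 4/(ζω_n) = 4/4.25 = 0.941 s.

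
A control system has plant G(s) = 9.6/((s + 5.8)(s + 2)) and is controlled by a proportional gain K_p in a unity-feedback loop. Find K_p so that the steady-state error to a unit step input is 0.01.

Steady-state error for a unit step on this type-0 loop is 1/(1 + K_p·G(0)).
G(0) = 0.8276. Require 1/(1 + K_p·0.8276) = 0.01, so 1 + 0.8276·K_p = 100.
K_p = (100 − 1)/0.8276 = 120.

K_p = 120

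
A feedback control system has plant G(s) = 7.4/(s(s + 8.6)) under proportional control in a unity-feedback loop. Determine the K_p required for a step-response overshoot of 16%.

K_p = 9.84

From %OS = 100·exp(−πζ/√(1−ζ²)) = 16%, ζ = −ln(0.16)/√(π²+ln²(0.16)) = 0.5039.
Characteristic equation s² + 8.6s + 7.4K_p = 0 gives ζ = 8.6/(2√(7.4K_p)).
Setting ζ = 0.5039: √(7.4K_p) = 8.6/(2·0.5039) = 8.534, so K_p = 72.83/7.4 = 9.84.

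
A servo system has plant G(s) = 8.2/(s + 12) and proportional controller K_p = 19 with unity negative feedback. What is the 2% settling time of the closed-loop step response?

Closed-loop transfer function: T(s) = K_p·G(s)/(1 + K_p·G(s)) = 155.8/(s + 12 + 155.8) = 155.8/(s + 167.8).
Time constant τ = 1/167.8 = 0.005959 s, so the 2% settling time is about 4τ = 0.0238 s.

T_s ≈ 0.0238 s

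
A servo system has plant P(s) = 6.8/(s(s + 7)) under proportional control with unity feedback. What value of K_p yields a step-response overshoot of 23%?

K_p = 10

From %OS = 100·exp(−πζ/√(1−ζ²)) = 23%, ζ = −ln(0.23)/√(π²+ln²(0.23)) = 0.4237.
Characteristic equation s² + 7s + 6.8K_p = 0 gives ζ = 7/(2√(6.8K_p)).
Setting ζ = 0.4237: √(6.8K_p) = 7/(2·0.4237) = 8.26, so K_p = 68.22/6.8 = 10.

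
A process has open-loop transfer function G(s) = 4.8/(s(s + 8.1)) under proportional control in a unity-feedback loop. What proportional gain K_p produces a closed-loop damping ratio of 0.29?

K_p = 40.6

Closed-loop characteristic equation: s² + 8.1s + K_p·4.8 = 0.
So ω_n = √(4.8K_p) and 2ζω_n = 8.1, giving ζ = 8.1/(2√(4.8K_p)).
Setting ζ = 0.29: √(4.8K_p) = 8.1/(2·0.29) = 13.97, so K_p = 195/4.8 = 40.6.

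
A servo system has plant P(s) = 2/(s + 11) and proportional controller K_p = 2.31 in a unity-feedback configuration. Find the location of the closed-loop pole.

Closed-loop transfer function: T(s) = K_p·P(s)/(1 + K_p·P(s)) = 4.62/(s + 11 + 4.62) = 4.62/(s + 15.62).
The closed-loop pole is at s = −15.62.

s = -15.62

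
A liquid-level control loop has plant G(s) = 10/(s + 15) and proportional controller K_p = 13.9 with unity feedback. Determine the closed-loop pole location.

s = -154

Closed-loop transfer function: T(s) = K_p·G(s)/(1 + K_p·G(s)) = 139/(s + 15 + 139) = 139/(s + 154).
The closed-loop pole is at s = −154.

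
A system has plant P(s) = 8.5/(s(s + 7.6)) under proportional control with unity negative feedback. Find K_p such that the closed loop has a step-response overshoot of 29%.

From %OS = 100·exp(−πζ/√(1−ζ²)) = 29%, ζ = −ln(0.29)/√(π²+ln²(0.29)) = 0.3666.
Characteristic equation s² + 7.6s + 8.5K_p = 0 gives ζ = 7.6/(2√(8.5K_p)).
Setting ζ = 0.3666: √(8.5K_p) = 7.6/(2·0.3666) = 10.37, so K_p = 107.4/8.5 = 12.6.

K_p = 12.6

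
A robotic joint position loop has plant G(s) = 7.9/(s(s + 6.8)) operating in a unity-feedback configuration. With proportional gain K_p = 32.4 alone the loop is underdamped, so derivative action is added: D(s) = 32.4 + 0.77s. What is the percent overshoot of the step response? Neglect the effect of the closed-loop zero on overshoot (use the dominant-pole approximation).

25.1%

Forward path: (32.4 + 0.77s)·7.9/(s(s+6.8)). The closed-loop characteristic equation is s² + (6.8 + 7.9·0.77)s + 7.9·32.4 = 0.
That is s² + 12.88s + 256 = 0, so ω_n = 16 rad/s and ζ = 12.88/(2·16) = 0.4026.
%OS = 100·exp(−πζ/√(1−ζ²)) = 25.1%.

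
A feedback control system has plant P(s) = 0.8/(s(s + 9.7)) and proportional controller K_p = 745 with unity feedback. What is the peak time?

Closed-loop characteristic equation: s² + 9.7s + 596 = 0, so ω_n = 24.41 rad/s and ζ = 9.7/(2·24.41) = 0.1987.
Damped frequency ω_d = ω_n√(1−ζ²) = 23.93 rad/s, so peak time T_p = π/ω_d = 0.131 s.

T_p = 0.131 s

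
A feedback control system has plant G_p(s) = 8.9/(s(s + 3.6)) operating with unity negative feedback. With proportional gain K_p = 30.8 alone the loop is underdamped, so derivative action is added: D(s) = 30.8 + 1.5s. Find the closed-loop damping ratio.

ζ = 0.512

Forward path: (30.8 + 1.5s)·8.9/(s(s+3.6)). The closed-loop characteristic equation is s² + (3.6 + 8.9·1.5)s + 8.9·30.8 = 0.
That is s² + 16.95s + 274.1 = 0, so ω_n = 16.56 rad/s and ζ = 16.95/(2·16.56) = 0.5119.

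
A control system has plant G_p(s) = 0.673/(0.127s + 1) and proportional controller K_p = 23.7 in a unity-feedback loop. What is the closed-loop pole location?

Closed loop: T(s) = K_p·G_p/(1+K_p·G_p) = 15.95/(0.127s + 1 + 15.95), with pole at s = −(1 + 15.95)/0.127 = −133.5.

s = -133.5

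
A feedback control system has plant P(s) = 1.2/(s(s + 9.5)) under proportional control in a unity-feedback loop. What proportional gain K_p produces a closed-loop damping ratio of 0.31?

Closed-loop characteristic equation: s² + 9.5s + K_p·1.2 = 0.
So ω_n = √(1.2K_p) and 2ζω_n = 9.5, giving ζ = 9.5/(2√(1.2K_p)).
Setting ζ = 0.31: √(1.2K_p) = 9.5/(2·0.31) = 15.32, so K_p = 234.8/1.2 = 196.

K_p = 196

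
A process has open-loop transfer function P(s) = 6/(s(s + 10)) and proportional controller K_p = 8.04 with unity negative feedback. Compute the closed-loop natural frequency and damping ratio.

The closed-loop denominator is s(s+10) + 8.04·6 = s² + 10s + 48.24.
So ω_n² = 48.24 ⇒ ω_n = 6.946 rad/s, and ζ = 10/(2ω_n) = 0.72.

ω_n = 6.95 rad/s, ζ = 0.72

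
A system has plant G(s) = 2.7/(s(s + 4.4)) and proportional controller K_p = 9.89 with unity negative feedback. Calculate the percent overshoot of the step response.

Closed-loop characteristic equation: s² + 4.4s + 26.7 = 0, so ω_n = 5.167 rad/s and ζ = 4.4/(2·5.167) = 0.4257.
%OS = 100·exp(−πζ/√(1−ζ²)) = 100·exp(−π·0.4257/√0.8187) = 22.8%.

22.8%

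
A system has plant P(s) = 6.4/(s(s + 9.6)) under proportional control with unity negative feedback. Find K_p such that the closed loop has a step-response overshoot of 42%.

From %OS = 100·exp(−πζ/√(1−ζ²)) = 42%, ζ = −ln(0.42)/√(π²+ln²(0.42)) = 0.2662.
Characteristic equation s² + 9.6s + 6.4K_p = 0 gives ζ = 9.6/(2√(6.4K_p)).
Setting ζ = 0.2662: √(6.4K_p) = 9.6/(2·0.2662) = 18.03, so K_p = 325.2/6.4 = 50.8.

K_p = 50.8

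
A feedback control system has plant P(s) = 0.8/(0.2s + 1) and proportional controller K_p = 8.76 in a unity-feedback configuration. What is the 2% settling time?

Closed loop: T(s) = K_p·P/(1+K_p·P) = 7.008/(0.2s + 1 + 7.008), with pole at s = −(1 + 7.008)/0.2 = −40.04.
τ = 1/40.04 = 0.02498 s, so 2% settling time ≈ 4τ = 0.0999 s.

T_s ≈ 0.0999 s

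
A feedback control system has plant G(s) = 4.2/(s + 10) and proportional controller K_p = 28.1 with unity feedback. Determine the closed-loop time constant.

τ = 0.00781 s

Closed-loop transfer function: T(s) = K_p·G(s)/(1 + K_p·G(s)) = 118/(s + 10 + 118) = 118/(s + 128).
Time constant τ = 1/128 = 0.00781 s.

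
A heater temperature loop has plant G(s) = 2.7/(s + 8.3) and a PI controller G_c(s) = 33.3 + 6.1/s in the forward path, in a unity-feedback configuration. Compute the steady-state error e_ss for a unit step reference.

The open loop G_c(s)G(s) has a pole at the origin (type 1), so the static position error constant is infinite and e_ss = 1/(1+∞) = 0.

0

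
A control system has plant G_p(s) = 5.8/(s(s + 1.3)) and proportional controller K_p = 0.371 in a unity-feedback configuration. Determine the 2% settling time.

Closed-loop characteristic equation: s² + 1.3s + 2.152 = 0, so ω_n = 1.467 rad/s and ζ = 1.3/(2·1.467) = 0.4431.
2% settling time T_s ≈ 4/(ζω_n) = 4/0.65 = 6.15 s.

T_s ≈ 6.15 s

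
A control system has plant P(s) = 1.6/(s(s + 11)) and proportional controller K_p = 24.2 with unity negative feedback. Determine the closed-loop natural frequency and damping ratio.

ω_n = 6.22 rad/s, ζ = 0.884

The closed-loop denominator is s(s+11) + 24.2·1.6 = s² + 11s + 38.72.
So ω_n² = 38.72 ⇒ ω_n = 6.223 rad/s, and ζ = 11/(2ω_n) = 0.884.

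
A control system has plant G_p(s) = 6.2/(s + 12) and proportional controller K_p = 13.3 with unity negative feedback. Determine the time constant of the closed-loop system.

Closed-loop transfer function: T(s) = K_p·G_p(s)/(1 + K_p·G_p(s)) = 82.46/(s + 12 + 82.46) = 82.46/(s + 94.46).
Time constant τ = 1/94.46 = 0.0106 s.

τ = 0.0106 s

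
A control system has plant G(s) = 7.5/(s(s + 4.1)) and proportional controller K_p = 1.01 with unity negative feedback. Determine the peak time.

The closed-loop denominator s² + 4.1s + 7.575 gives ω_n = √7.575 = 2.752 and ζ = 4.1/(2ω_n) = 0.7448.
Damped frequency ω_d = ω_n√(1−ζ²) = 1.836 rad/s, so peak time T_p = π/ω_d = 1.71 s.

T_p = 1.71 s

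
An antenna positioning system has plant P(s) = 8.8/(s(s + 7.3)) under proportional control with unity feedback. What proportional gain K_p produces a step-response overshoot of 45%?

From %OS = 100·exp(−πζ/√(1−ζ²)) = 45%, ζ = −ln(0.45)/√(π²+ln²(0.45)) = 0.2463.
Characteristic equation s² + 7.3s + 8.8K_p = 0 gives ζ = 7.3/(2√(8.8K_p)).
Setting ζ = 0.2463: √(8.8K_p) = 7.3/(2·0.2463) = 14.82, so K_p = 219.5/8.8 = 24.9.

K_p = 24.9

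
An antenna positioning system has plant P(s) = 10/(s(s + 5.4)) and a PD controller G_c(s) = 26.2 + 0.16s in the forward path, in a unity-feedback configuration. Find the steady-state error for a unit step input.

The open loop G_c(s)P(s) has a pole at the origin (type 1), so the static position error constant is infinite and e_ss = 1/(1+∞) = 0.

0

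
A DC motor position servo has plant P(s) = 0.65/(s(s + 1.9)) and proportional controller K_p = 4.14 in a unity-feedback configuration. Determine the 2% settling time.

The closed-loop denominator s² + 1.9s + 2.691 gives ω_n = √2.691 = 1.64 and ζ = 1.9/(2ω_n) = 0.5791.
2% settling time T_s ≈ 4/(ζω_n) = 4/0.95 = 4.21 s.

T_s ≈ 4.21 s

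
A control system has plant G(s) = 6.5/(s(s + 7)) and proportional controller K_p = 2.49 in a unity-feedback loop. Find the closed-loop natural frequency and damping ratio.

ω_n = 4.02 rad/s, ζ = 0.87

1 + K_p·G(s) = 0 gives s² + 7s + 16.19 = 0.
Matching s² + 2ζω_n s + ω_n²: ω_n = √16.19 = 4.023 rad/s and 2ζω_n = 7, so ζ = 7/(2·4.023) = 0.87.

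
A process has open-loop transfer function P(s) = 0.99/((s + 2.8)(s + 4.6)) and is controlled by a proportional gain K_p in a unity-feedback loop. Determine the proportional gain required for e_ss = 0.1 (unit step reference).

For a type-0 loop with proportional control, e_ss = 1/(1 + K_p·P(0)).
P(0) = 0.07686. Require 1/(1 + K_p·0.07686) = 0.1, so 1 + 0.07686·K_p = 10.
K_p = (10 − 1)/0.07686 = 117.

K_p = 117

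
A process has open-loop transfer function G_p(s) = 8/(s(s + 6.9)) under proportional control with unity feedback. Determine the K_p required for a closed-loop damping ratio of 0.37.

Closed-loop characteristic equation: s² + 6.9s + K_p·8 = 0.
So ω_n = √(8K_p) and 2ζω_n = 6.9, giving ζ = 6.9/(2√(8K_p)).
Setting ζ = 0.37: √(8K_p) = 6.9/(2·0.37) = 9.324, so K_p = 86.94/8 = 10.9.

K_p = 10.9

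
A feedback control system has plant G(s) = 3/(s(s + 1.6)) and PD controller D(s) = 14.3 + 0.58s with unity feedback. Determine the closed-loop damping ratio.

Forward path: (14.3 + 0.58s)·3/(s(s+1.6)). The closed-loop characteristic equation is s² + (1.6 + 3·0.58)s + 3·14.3 = 0.
That is s² + 3.34s + 42.9 = 0, so ω_n = 6.55 rad/s and ζ = 3.34/(2·6.55) = 0.255.

ζ = 0.255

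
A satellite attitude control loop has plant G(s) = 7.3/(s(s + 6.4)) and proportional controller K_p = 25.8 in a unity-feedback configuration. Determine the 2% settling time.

T_s ≈ 1.25 s

Closed-loop characteristic equation: s² + 6.4s + 188.3 = 0, so ω_n = 13.72 rad/s and ζ = 6.4/(2·13.72) = 0.2332.
2% settling time T_s ≈ 4/(ζω_n) = 4/3.2 = 1.25 s.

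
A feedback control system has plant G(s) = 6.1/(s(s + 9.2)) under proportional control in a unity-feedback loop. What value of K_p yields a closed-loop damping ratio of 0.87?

K_p = 4.58

Closed-loop characteristic equation: s² + 9.2s + K_p·6.1 = 0.
So ω_n = √(6.1K_p) and 2ζω_n = 9.2, giving ζ = 9.2/(2√(6.1K_p)).
Setting ζ = 0.87: √(6.1K_p) = 9.2/(2·0.87) = 5.287, so K_p = 27.96/6.1 = 4.58.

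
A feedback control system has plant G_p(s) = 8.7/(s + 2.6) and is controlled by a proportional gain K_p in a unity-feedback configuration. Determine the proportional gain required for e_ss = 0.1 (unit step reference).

For a type-0 loop with proportional control, e_ss = 1/(1 + K_p·G_p(0)).
G_p(0) = 3.346. Require 1/(1 + K_p·3.346) = 0.1, so 1 + 3.346·K_p = 10.
K_p = (10 − 1)/3.346 = 2.69.

K_p = 2.69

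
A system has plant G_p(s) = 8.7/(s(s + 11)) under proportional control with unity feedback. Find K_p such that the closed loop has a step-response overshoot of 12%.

From %OS = 100·exp(−πζ/√(1−ζ²)) = 12%, ζ = −ln(0.12)/√(π²+ln²(0.12)) = 0.5594.
Characteristic equation s² + 11s + 8.7K_p = 0 gives ζ = 11/(2√(8.7K_p)).
Setting ζ = 0.5594: √(8.7K_p) = 11/(2·0.5594) = 9.832, so K_p = 96.66/8.7 = 11.1.

K_p = 11.1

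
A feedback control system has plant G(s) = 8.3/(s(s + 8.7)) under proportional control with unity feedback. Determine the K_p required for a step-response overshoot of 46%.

From %OS = 100·exp(−πζ/√(1−ζ²)) = 46%, ζ = −ln(0.46)/√(π²+ln²(0.46)) = 0.24.
Characteristic equation s² + 8.7s + 8.3K_p = 0 gives ζ = 8.7/(2√(8.3K_p)).
Setting ζ = 0.24: √(8.3K_p) = 8.7/(2·0.24) = 18.13, so K_p = 328.6/8.3 = 39.6.

K_p = 39.6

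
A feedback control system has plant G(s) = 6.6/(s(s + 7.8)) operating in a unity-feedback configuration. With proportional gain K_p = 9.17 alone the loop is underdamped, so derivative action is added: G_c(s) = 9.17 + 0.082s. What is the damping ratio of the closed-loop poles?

ζ = 0.536

Forward path: (9.17 + 0.082s)·6.6/(s(s+7.8)). The closed-loop characteristic equation is s² + (7.8 + 6.6·0.082)s + 6.6·9.17 = 0.
That is s² + 8.341s + 60.52 = 0, so ω_n = 7.78 rad/s and ζ = 8.341/(2·7.78) = 0.5361.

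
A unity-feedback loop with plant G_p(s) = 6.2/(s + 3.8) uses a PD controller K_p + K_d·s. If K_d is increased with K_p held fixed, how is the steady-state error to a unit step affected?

At s = 0 the derivative term contributes nothing: C(0) = K_p regardless of K_d, so K_pos = K_p·G_p(0) and e_ss are unchanged.

unchanged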